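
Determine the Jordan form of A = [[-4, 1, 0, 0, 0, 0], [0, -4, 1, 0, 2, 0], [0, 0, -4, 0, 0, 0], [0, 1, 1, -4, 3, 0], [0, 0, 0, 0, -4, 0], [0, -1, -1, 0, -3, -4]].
J = [[-4, 1, 0, 0, 0, 0], [0, -4, 1, 0, 0, 0], [0, 0, -4, 0, 0, 0], [0, 0, 0, -4, 1, 0], [0, 0, 0, 0, -4, 0], [0, 0, 0, 0, 0, -4]]

The characteristic polynomial is det(xI - A) = (x + 4)^6, so the eigenvalues are -4 (algebraic multiplicity 6).

For λ = -4: rank(A + 4I) = 3, rank((A + 4I)^2) = 1, rank((A + 4I)^3) = 0. The eigenspace has dimension 6 - 3 = 3, so there are 3 Jordan blocks; the rank sequence gives block sizes [3, 2, 1].

Assembling the blocks gives the Jordan form J above.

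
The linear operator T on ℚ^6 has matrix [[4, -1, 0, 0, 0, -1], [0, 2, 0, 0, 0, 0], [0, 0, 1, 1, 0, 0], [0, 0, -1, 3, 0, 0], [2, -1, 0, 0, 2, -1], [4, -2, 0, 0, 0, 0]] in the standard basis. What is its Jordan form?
The characteristic polynomial is det(xI - A) = (x - 2)^6, so the eigenvalues are 2 (algebraic multiplicity 6).

For λ = 2: rank(A - 2I) = 2, rank((A - 2I)^2) = 0. The eigenspace has dimension 6 - 2 = 4, so there are 4 Jordan blocks; the rank sequence gives block sizes [2, 2, 1, 1].

Assembling the blocks gives the Jordan form J above.

J = [[2, 1, 0, 0, 0, 0], [0, 2, 0, 0, 0, 0], [0, 0, 2, 1, 0, 0], [0, 0, 0, 2, 0, 0], [0, 0, 0, 0, 2, 0], [0, 0, 0, 0, 0, 2]]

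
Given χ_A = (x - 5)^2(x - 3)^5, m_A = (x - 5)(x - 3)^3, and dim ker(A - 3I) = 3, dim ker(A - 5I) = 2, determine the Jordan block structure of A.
λ = 3: algebraic multiplicity 5 (exponent in χ_A), largest block size 3 (exponent in m_A), 3 blocks (geometric multiplicity). These force block sizes [3, 1, 1].
λ = 5: algebraic multiplicity 2 (exponent in χ_A), largest block size 1 (exponent in m_A), 2 blocks (geometric multiplicity). These force block sizes [1, 1].

Jordan blocks: (3, 3), (3, 1), (3, 1), (5, 1), (5, 1)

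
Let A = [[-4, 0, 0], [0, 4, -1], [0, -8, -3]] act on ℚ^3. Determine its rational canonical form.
R = [[-4, 0, 0], [0, 0, 20], [0, 1, 1]]

The invariant factors of A (the non-unit diagonal entries of the Smith normal form of xI - A over ℚ[x]) are x + 4, (x - 5)(x + 4), each dividing the next. The characteristic polynomial is their product, (x - 5)(x + 4)^2.

The rational canonical form is the block-diagonal matrix of companion matrices C(f_i):
R = [[-4, 0, 0], [0, 0, 20], [0, 1, 1]].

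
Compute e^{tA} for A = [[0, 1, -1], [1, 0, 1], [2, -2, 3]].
A has Jordan form J = [[1, 1, 0], [0, 1, 0], [0, 0, 1]] with A = PJP^{-1}, so e^{tA} = P e^{tJ} P^{-1}.

For a Jordan block J_k(λ), e^{tJ_k(λ)} = e^{λt} · (I + tN + t^2 N^2/2! + ... + t^{k-1} N^{k-1}/(k-1)!) where N is the nilpotent superdiagonal part.

Assembling the blocks and conjugating back gives the entries of e^{tA} as shown above.

e^{tA} = [[(1 - t)*e^{t}, t*e^{t}, -t*e^{t}], [t*e^{t}, (1 - t)*e^{t}, t*e^{t}], [2*t*e^{t}, -2*t*e^{t}, (2*t + 1)*e^{t}]]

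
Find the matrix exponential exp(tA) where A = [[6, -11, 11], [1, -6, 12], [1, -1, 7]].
A has Jordan form J = [[-5, 0, 0], [0, 6, 1], [0, 0, 6]] with A = PJP^{-1}, so e^{tA} = P e^{tJ} P^{-1}.

For a Jordan block J_k(λ), e^{tJ_k(λ)} = e^{λt} · (I + tN + t^2 N^2/2! + ... + t^{k-1} N^{k-1}/(k-1)!) where N is the nilpotent superdiagonal part.

Assembling the blocks and conjugating back gives the entries of e^{tA} as shown above.

e^{tA} = [[e^{6*t}, (1 - e^{11*t})*e^{-5*t}, (e^{11*t} - 1)*e^{-5*t}], [t*e^{6*t}, (-t*e^{11*t} + 1)*e^{-5*t}, ((t + 1)*e^{11*t} - 1)*e^{-5*t}], [t*e^{6*t}, -t*e^{6*t}, (t + 1)*e^{6*t}]]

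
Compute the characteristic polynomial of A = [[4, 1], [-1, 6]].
xI - A = [[x - 4, -1], [1, x - 6]].

Expanding det(xI - A) along the first row:
det(xI - A) = + (x - 4)·det([[x - 6]]) - (-1)·det([[1]]).

Evaluating gives χ_A(x) = x^2 - 10x + 25 = (x - 5)^2.

χ_A(x) = (x - 5)^2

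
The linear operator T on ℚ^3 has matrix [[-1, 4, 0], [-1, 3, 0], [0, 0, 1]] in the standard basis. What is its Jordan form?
J = [[1, 1, 0], [0, 1, 0], [0, 0, 1]]

The characteristic polynomial is det(xI - A) = (x - 1)^3, so the eigenvalues are 1 (algebraic multiplicity 3).

For λ = 1: rank(A - I) = 1, rank((A - I)^2) = 0. The eigenspace has dimension 3 - 1 = 2, so there are 2 Jordan blocks; the rank sequence gives block sizes [2, 1].

Assembling the blocks gives the Jordan form J above.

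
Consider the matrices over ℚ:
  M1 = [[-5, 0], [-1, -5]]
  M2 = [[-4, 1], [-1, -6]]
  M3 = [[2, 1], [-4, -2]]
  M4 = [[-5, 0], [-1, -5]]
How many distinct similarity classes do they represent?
Characteristic polynomials: χ_{M1} = (x + 5)^2, χ_{M2} = (x + 5)^2, χ_{M3} = x^2, χ_{M4} = (x + 5)^2.

{M1, M2, M4}: invariant factors (x + 5)^2.

{M3}: invariant factors x^2.

Matrices are similar if and only if their invariant-factor lists agree; the partition into similarity classes is {M1, M2, M4}, {M3}.

2 classes: {M1, M2, M4}, {M3}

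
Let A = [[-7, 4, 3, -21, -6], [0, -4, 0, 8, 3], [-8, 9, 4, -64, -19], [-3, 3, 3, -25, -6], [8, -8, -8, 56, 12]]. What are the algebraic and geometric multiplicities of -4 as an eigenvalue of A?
algebraic multiplicity 5, geometric multiplicity 2

The characteristic polynomial is (x + 4)^5, so the factor x + 4 appears with exponent 5: the algebraic multiplicity is 5.

rank(A + 4I) = 3, so the eigenspace has dimension 5 - 3 = 2: the geometric multiplicity is 2.

Since 2 < 5, A is not diagonalizable.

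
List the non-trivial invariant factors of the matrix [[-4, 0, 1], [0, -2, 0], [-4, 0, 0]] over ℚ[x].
x + 2, (x + 2)^2

The Jordan structure of A has elementary divisors (x + 2)^2, (x + 2). Arranging the block sizes at each eigenvalue in decreasing order and taking row products gives the invariant factors.

Invariant factors (smallest first, each dividing the next): x + 2, (x + 2)^2.

Check: the last factor (x + 2)^2 is the minimal polynomial, and the product (x + 2)^3 is the characteristic polynomial.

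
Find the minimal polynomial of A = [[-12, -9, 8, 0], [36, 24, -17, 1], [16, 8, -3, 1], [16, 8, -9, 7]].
The characteristic polynomial factors as (x - 6)^3(x + 2). The minimal polynomial is ∏(x - λ)^{k_λ} where k_λ is the size of the largest Jordan block at λ.

For λ = -2: rank(A + 2I) = 3, and the largest Jordan block has size 1 (the smallest k with rank((A + 2I)^k) = rank((A + 2I)^(k+1))).
For λ = 6: rank(A - 6I) = 3, and the largest Jordan block has size 3 (the smallest k with rank((A - 6I)^k) = rank((A - 6I)^(k+1))).

So m_A(x) = (x - 6)^3(x + 2).

m_A(x) = (x - 6)^3(x + 2)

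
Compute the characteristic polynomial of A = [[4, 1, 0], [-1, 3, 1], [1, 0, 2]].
xI - A = [[x - 4, -1, 0], [1, x - 3, -1], [-1, 0, x - 2]].

Expanding det(xI - A) along the first row:
det(xI - A) = + (x - 4)·det([[x - 3, -1], [0, x - 2]]) - (-1)·det([[1, -1], [-1, x - 2]]) + (0)·det([[1, x - 3], [-1, 0]]).

Evaluating gives χ_A(x) = x^3 - 9x^2 + 27x - 27 = (x - 3)^3.

χ_A(x) = (x - 3)^3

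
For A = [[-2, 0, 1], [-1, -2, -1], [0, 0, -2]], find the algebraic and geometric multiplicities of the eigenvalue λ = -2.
algebraic multiplicity 3, geometric multiplicity 1

The characteristic polynomial is (x + 2)^3, so the factor x + 2 appears with exponent 3: the algebraic multiplicity is 3.

rank(A + 2I) = 2, so the eigenspace has dimension 3 - 2 = 1: the geometric multiplicity is 1.

Since 1 < 3, A is not diagonalizable.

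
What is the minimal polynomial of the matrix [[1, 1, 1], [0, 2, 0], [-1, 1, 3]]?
The characteristic polynomial factors as (x - 2)^3. The minimal polynomial is ∏(x - λ)^{k_λ} where k_λ is the size of the largest Jordan block at λ.

For λ = 2: rank(A - 2I) = 1, and the largest Jordan block has size 2 (the smallest k with rank((A - 2I)^k) = rank((A - 2I)^(k+1))).

So m_A(x) = (x - 2)^2.

m_A(x) = (x - 2)^2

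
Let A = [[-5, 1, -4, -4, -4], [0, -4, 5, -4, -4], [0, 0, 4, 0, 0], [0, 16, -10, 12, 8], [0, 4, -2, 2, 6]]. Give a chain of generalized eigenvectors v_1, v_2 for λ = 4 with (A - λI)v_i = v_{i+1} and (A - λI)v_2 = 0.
v_1 = [[-1, 0, 1, 0, 1]]^T, v_2 = [[1, 1, 0, -2, 0]]^T

We seek v_1 ∈ ker((A - 4I)^2) \ ker(A - 4I), then set v_{i+1} = (A - 4I) v_i.

One such chain is v_1 = [[-1, 0, 1, 0, 1]]^T, v_2 = [[1, 1, 0, -2, 0]]^T. Check: (A - 4I) v_2 = [[0, 0, 0, 0, 0]]^T = 0.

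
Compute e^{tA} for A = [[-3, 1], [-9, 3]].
A has Jordan form J = [[0, 1], [0, 0]] with A = PJP^{-1}, so e^{tA} = P e^{tJ} P^{-1}.

For a Jordan block J_k(λ), e^{tJ_k(λ)} = e^{λt} · (I + tN + t^2 N^2/2! + ... + t^{k-1} N^{k-1}/(k-1)!) where N is the nilpotent superdiagonal part.

Assembling the blocks and conjugating back gives the entries of e^{tA} as shown above.

e^{tA} = [[1 - 3*t, t], [-9*t, 3*t + 1]]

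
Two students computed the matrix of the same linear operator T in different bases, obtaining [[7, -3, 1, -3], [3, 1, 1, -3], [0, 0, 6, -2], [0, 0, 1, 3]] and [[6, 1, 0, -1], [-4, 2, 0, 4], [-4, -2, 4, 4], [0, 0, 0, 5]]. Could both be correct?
Yes.

Two matrices over a field are similar if and only if they have the same invariant factors.

Both A and B have characteristic polynomial (x - 5)(x - 4)^3 and minimal polynomial (x - 5)(x - 4)^2. Computing further, both have invariant factors x - 4, (x - 5)(x - 4)^2. Hence A and B are similar.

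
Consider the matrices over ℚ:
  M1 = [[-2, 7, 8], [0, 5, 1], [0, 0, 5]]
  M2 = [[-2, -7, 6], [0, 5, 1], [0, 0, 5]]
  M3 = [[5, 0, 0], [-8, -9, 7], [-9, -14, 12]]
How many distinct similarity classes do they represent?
1 class: {M1, M2, M3}

Characteristic polynomials: χ_{M1} = (x - 5)^2(x + 2), χ_{M2} = (x - 5)^2(x + 2), χ_{M3} = (x - 5)^2(x + 2).

{M1, M2, M3}: invariant factors (x - 5)^2(x + 2).

Matrices are similar if and only if their invariant-factor lists agree; the partition into similarity classes is {M1, M2, M3}.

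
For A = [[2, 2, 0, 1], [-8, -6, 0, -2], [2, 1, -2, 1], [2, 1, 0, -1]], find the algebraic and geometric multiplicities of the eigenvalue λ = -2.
algebraic multiplicity 3, geometric multiplicity 2

The characteristic polynomial is (x + 1)(x + 2)^3, so the factor x + 2 appears with exponent 3: the algebraic multiplicity is 3.

rank(A + 2I) = 2, so the eigenspace has dimension 4 - 2 = 2: the geometric multiplicity is 2.

Since 2 < 3, A is not diagonalizable.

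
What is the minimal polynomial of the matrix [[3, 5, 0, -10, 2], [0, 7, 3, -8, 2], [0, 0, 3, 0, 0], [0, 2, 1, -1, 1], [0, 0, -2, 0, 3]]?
The characteristic polynomial factors as (x - 3)^5. The minimal polynomial is ∏(x - λ)^{k_λ} where k_λ is the size of the largest Jordan block at λ.

For λ = 3: rank(A - 3I) = 3, and the largest Jordan block has size 3 (the smallest k with rank((A - 3I)^k) = rank((A - 3I)^(k+1))).

So m_A(x) = (x - 3)^3.

m_A(x) = (x - 3)^3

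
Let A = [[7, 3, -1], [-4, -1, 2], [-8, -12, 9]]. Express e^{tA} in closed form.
A has Jordan form J = [[5, 1, 0], [0, 5, 0], [0, 0, 5]] with A = PJP^{-1}, so e^{tA} = P e^{tJ} P^{-1}.

For a Jordan block J_k(λ), e^{tJ_k(λ)} = e^{λt} · (I + tN + t^2 N^2/2! + ... + t^{k-1} N^{k-1}/(k-1)!) where N is the nilpotent superdiagonal part.

Assembling the blocks and conjugating back gives the entries of e^{tA} as shown above.

e^{tA} = [[(2*t + 1)*e^{5*t}, 3*t*e^{5*t}, -t*e^{5*t}], [-4*t*e^{5*t}, (1 - 6*t)*e^{5*t}, 2*t*e^{5*t}], [-8*t*e^{5*t}, -12*t*e^{5*t}, (4*t + 1)*e^{5*t}]]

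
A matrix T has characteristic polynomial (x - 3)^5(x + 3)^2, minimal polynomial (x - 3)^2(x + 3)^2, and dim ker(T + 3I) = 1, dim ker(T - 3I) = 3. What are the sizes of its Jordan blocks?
Jordan blocks: (-3, 2), (3, 2), (3, 2), (3, 1)

λ = -3: algebraic multiplicity 2 (exponent in χ_T), largest block size 2 (exponent in m_T), 1 block (geometric multiplicity). This forces block sizes [2].
λ = 3: algebraic multiplicity 5 (exponent in χ_T), largest block size 2 (exponent in m_T), 3 blocks (geometric multiplicity). These force block sizes [2, 2, 1].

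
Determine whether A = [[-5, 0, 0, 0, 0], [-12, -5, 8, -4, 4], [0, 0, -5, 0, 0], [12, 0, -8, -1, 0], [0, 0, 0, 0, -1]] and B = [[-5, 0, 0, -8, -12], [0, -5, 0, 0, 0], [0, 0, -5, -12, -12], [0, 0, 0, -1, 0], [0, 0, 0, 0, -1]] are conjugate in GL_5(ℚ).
Two matrices over a field are similar if and only if they have the same invariant factors.

Both A and B have characteristic polynomial (x + 1)^2(x + 5)^3 and minimal polynomial (x + 1)(x + 5). Computing further, both have invariant factors x + 5, (x + 1)(x + 5), (x + 1)(x + 5). Hence A and B are similar.

Yes.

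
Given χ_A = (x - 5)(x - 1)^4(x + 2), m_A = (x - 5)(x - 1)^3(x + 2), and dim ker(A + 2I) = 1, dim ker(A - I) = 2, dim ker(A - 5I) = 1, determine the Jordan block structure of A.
Jordan blocks: (-2, 1), (1, 3), (1, 1), (5, 1)

λ = -2: algebraic multiplicity 1 (exponent in χ_A), largest block size 1 (exponent in m_A), 1 block (geometric multiplicity). This forces block sizes [1].
λ = 1: algebraic multiplicity 4 (exponent in χ_A), largest block size 3 (exponent in m_A), 2 blocks (geometric multiplicity). These force block sizes [3, 1].
λ = 5: algebraic multiplicity 1 (exponent in χ_A), largest block size 1 (exponent in m_A), 1 block (geometric multiplicity). This forces block sizes [1].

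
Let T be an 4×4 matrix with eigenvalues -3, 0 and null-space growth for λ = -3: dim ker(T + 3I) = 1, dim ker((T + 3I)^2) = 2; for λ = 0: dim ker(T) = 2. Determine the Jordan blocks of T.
Jordan blocks: (-3, 2), (0, 1), (0, 1)

λ = -3: successive nullity increments [1, 1] count blocks of size ≥ k; block sizes are [2].
λ = 0: successive nullity increments [2] count blocks of size ≥ k; block sizes are [1, 1].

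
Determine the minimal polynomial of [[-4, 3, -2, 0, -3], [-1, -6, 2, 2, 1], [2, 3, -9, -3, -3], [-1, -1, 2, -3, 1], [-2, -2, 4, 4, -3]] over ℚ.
m_A(x) = (x + 5)^2

The characteristic polynomial factors as (x + 5)^5. The minimal polynomial is ∏(x - λ)^{k_λ} where k_λ is the size of the largest Jordan block at λ.

For λ = -5: rank(A + 5I) = 2, and the largest Jordan block has size 2 (the smallest k with rank((A + 5I)^k) = rank((A + 5I)^(k+1))).

So m_A(x) = (x + 5)^2.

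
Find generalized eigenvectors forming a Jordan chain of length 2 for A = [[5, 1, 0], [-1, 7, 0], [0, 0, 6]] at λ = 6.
We seek v_1 ∈ ker((A - 6I)^2) \ ker(A - 6I), then set v_{i+1} = (A - 6I) v_i.

One such chain is v_1 = [[4, 3, 0]]^T, v_2 = [[-1, -1, 0]]^T. Check: (A - 6I) v_2 = [[0, 0, 0]]^T = 0.

v_1 = [[4, 3, 0]]^T, v_2 = [[-1, -1, 0]]^T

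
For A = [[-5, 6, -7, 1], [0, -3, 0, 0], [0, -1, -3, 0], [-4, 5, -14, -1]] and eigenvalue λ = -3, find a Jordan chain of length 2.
v_1 = [[0, 0, 0, 1]]^T, v_2 = [[1, 0, 0, 2]]^T

We seek v_1 ∈ ker((A + 3I)^2) \ ker(A + 3I), then set v_{i+1} = (A + 3I) v_i.

One such chain is v_1 = [[0, 0, 0, 1]]^T, v_2 = [[1, 0, 0, 2]]^T. Check: (A + 3I) v_2 = [[0, 0, 0, 0]]^T = 0.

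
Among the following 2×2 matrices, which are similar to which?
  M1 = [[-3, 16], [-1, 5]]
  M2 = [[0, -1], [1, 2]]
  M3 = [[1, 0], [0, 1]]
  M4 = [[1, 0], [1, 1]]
2 classes: {M1, M2, M4}, {M3}

Characteristic polynomials: χ_{M1} = (x - 1)^2, χ_{M2} = (x - 1)^2, χ_{M3} = (x - 1)^2, χ_{M4} = (x - 1)^2.

{M1, M2, M4}: invariant factors (x - 1)^2.

{M3}: invariant factors x - 1, x - 1.

Matrices are similar if and only if their invariant-factor lists agree; the partition into similarity classes is {M1, M2, M4}, {M3}.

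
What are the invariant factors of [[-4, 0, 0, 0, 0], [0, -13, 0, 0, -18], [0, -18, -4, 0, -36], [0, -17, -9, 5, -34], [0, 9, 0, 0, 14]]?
x + 4, x + 4, (x - 5)^2(x + 4)

The Jordan structure of A has elementary divisors (x + 4), (x + 4), (x + 4), (x - 5)^2. Arranging the block sizes at each eigenvalue in decreasing order and taking row products gives the invariant factors.

Invariant factors (smallest first, each dividing the next): x + 4, x + 4, (x - 5)^2(x + 4).

Check: the last factor (x - 5)^2(x + 4) is the minimal polynomial, and the product (x - 5)^2(x + 4)^3 is the characteristic polynomial.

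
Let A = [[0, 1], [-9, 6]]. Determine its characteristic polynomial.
xI - A = [[x, -1], [9, x - 6]].

Expanding det(xI - A) along the first row:
det(xI - A) = + (x)·det([[x - 6]]) - (-1)·det([[9]]).

Evaluating gives χ_A(x) = x^2 - 6x + 9 = (x - 3)^2.

χ_A(x) = (x - 3)^2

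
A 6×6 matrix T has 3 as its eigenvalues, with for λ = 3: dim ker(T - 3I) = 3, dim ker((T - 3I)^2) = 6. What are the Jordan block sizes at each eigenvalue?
Jordan blocks: (3, 2), (3, 2), (3, 2)

λ = 3: successive nullity increments [3, 3] count blocks of size ≥ k; block sizes are [2, 2, 2].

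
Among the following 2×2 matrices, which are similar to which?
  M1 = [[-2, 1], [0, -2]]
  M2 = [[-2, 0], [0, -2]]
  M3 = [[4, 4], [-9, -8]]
2 classes: {M1, M3}, {M2}

Characteristic polynomials: χ_{M1} = (x + 2)^2, χ_{M2} = (x + 2)^2, χ_{M3} = (x + 2)^2.

{M1, M3}: invariant factors (x + 2)^2.

{M2}: invariant factors x + 2, x + 2.

Matrices are similar if and only if their invariant-factor lists agree; the partition into similarity classes is {M1, M3}, {M2}.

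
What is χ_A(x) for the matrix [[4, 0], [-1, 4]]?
χ_A(x) = (x - 4)^2

xI - A = [[x - 4, 0], [1, x - 4]].

Expanding det(xI - A) along the first row:
det(xI - A) = + (x - 4)·det([[x - 4]]) - (0)·det([[1]]).

Evaluating gives χ_A(x) = x^2 - 8x + 16 = (x - 4)^2.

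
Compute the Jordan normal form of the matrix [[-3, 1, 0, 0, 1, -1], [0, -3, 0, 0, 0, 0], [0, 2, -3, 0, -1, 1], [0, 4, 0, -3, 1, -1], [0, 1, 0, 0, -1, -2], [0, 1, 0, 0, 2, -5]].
J = [[-3, 1, 0, 0, 0, 0], [0, -3, 0, 0, 0, 0], [0, 0, -3, 1, 0, 0], [0, 0, 0, -3, 0, 0], [0, 0, 0, 0, -3, 0], [0, 0, 0, 0, 0, -3]]

The characteristic polynomial is det(xI - A) = (x + 3)^6, so the eigenvalues are -3 (algebraic multiplicity 6).

For λ = -3: rank(A + 3I) = 2, rank((A + 3I)^2) = 0. The eigenspace has dimension 6 - 2 = 4, so there are 4 Jordan blocks; the rank sequence gives block sizes [2, 2, 1, 1].

Assembling the blocks gives the Jordan form J above.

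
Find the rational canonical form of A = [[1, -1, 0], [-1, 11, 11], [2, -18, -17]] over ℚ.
The invariant factors of A (the non-unit diagonal entries of the Smith normal form of xI - A over ℚ[x]) are (x + 3)(x^2 + 2x - 2), each dividing the next. The characteristic polynomial is their product, (x + 3)(x^2 + 2x - 2).

The rational canonical form is the block-diagonal matrix of companion matrices C(f_i):
R = [[0, 0, 6], [1, 0, -4], [0, 1, -5]].

Note the characteristic polynomial does not split into linear factors over ℚ, so A has no Jordan form over ℚ; the rational canonical form exists over any field.

R = [[0, 0, 6], [1, 0, -4], [0, 1, -5]]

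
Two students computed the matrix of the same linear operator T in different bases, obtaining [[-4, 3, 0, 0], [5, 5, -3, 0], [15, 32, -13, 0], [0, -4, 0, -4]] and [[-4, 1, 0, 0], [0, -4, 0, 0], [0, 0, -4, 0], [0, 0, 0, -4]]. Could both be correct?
No.

Both have characteristic polynomial (x + 4)^4, but the minimal polynomial of A is (x + 4)^3 while the minimal polynomial of B is (x + 4)^2. The minimal polynomial is a similarity invariant, so A and B are not similar.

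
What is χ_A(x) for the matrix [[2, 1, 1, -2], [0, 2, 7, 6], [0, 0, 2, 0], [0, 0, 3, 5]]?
xI - A = [[x - 2, -1, -1, 2], [0, x - 2, -7, -6], [0, 0, x - 2, 0], [0, 0, -3, x - 5]].

Expanding det(xI - A) along the first row:
det(xI - A) = + (x - 2)·det([[x - 2, -7, -6], [0, x - 2, 0], [0, -3, x - 5]]) - (-1)·det([[0, -7, -6], [0, x - 2, 0], [0, -3, x - 5]]) + (-1)·det([[0, x - 2, -6], [0, 0, 0], [0, 0, x - 5]]) - (2)·det([[0, x - 2, -7], [0, 0, x - 2], [0, 0, -3]]).

Evaluating gives χ_A(x) = x^4 - 11x^3 + 42x^2 - 68x + 40 = (x - 5)(x - 2)^3.

χ_A(x) = (x - 5)(x - 2)^3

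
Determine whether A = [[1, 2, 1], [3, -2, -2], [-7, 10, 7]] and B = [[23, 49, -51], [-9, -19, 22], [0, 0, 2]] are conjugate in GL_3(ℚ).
Yes.

Two matrices over a field are similar if and only if they have the same invariant factors.

Both A and B have characteristic polynomial (x - 2)^3 and minimal polynomial (x - 2)^3. Computing further, both have invariant factors (x - 2)^3. Hence A and B are similar.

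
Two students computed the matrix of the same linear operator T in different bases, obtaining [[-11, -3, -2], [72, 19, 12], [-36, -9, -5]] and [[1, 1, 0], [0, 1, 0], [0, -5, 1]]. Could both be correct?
Two matrices over a field are similar if and only if they have the same invariant factors.

Both A and B have characteristic polynomial (x - 1)^3 and minimal polynomial (x - 1)^2. Computing further, both have invariant factors x - 1, (x - 1)^2. Hence A and B are similar.

Yes.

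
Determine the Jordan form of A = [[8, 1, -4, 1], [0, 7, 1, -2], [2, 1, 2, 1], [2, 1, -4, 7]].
J = [[6, 1, 0, 0], [0, 6, 1, 0], [0, 0, 6, 0], [0, 0, 0, 6]]

The characteristic polynomial is det(xI - A) = (x - 6)^4, so the eigenvalues are 6 (algebraic multiplicity 4).

For λ = 6: rank(A - 6I) = 2, rank((A - 6I)^2) = 1, rank((A - 6I)^3) = 0. The eigenspace has dimension 4 - 2 = 2, so there are 2 Jordan blocks; the rank sequence gives block sizes [3, 1].

Assembling the blocks gives the Jordan form J above.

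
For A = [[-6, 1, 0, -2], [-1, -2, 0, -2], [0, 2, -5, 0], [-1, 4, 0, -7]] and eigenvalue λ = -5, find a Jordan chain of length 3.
We seek v_1 ∈ ker((A + 5I)^3) \ ker((A + 5I)^2), then set v_{i+1} = (A + 5I) v_i.

One such chain is v_1 = [[-1, 0, 1, 0]]^T, v_2 = [[1, 1, 0, 1]]^T, v_3 = [[-2, 0, 2, 1]]^T. Check: (A + 5I) v_3 = [[0, 0, 0, 0]]^T = 0.

v_1 = [[-1, 0, 1, 0]]^T, v_2 = [[1, 1, 0, 1]]^T, v_3 = [[-2, 0, 2, 1]]^T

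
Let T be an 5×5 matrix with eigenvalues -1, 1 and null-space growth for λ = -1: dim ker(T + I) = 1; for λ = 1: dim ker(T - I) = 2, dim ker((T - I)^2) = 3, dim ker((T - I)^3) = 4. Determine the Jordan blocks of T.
λ = -1: successive nullity increments [1] count blocks of size ≥ k; block sizes are [1].
λ = 1: successive nullity increments [2, 1, 1] count blocks of size ≥ k; block sizes are [3, 1].

Jordan blocks: (-1, 1), (1, 3), (1, 1)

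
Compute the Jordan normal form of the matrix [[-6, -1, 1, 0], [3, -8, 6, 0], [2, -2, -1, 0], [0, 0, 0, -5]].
The characteristic polynomial is det(xI - A) = (x + 5)^4, so the eigenvalues are -5 (algebraic multiplicity 4).

For λ = -5: rank(A + 5I) = 2, rank((A + 5I)^2) = 1, rank((A + 5I)^3) = 0. The eigenspace has dimension 4 - 2 = 2, so there are 2 Jordan blocks; the rank sequence gives block sizes [3, 1].

Assembling the blocks gives the Jordan form J above.

J = [[-5, 1, 0, 0], [0, -5, 1, 0], [0, 0, -5, 0], [0, 0, 0, -5]]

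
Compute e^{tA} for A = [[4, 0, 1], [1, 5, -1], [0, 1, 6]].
A has Jordan form J = [[5, 1, 0], [0, 5, 1], [0, 0, 5]] with A = PJP^{-1}, so e^{tA} = P e^{tJ} P^{-1}.

For a Jordan block J_k(λ), e^{tJ_k(λ)} = e^{λt} · (I + tN + t^2 N^2/2! + ... + t^{k-1} N^{k-1}/(k-1)!) where N is the nilpotent superdiagonal part.

Assembling the blocks and conjugating back gives the entries of e^{tA} as shown above.

e^{tA} = [[(t^2/2 - t + 1)*e^{5*t}, t^2*e^{5*t}/2, t*e^{5*t}], [t*(2 - t)*e^{5*t}/2, (2 - t^2)*e^{5*t}/2, -t*e^{5*t}], [t^2*e^{5*t}/2, t*(t + 2)*e^{5*t}/2, (t + 1)*e^{5*t}]]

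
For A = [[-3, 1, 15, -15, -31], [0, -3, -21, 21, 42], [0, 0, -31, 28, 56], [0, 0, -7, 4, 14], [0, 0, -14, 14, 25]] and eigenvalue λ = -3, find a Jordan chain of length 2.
v_1 = [[0, 1, 0, 0, 0]]^T, v_2 = [[1, 0, 0, 0, 0]]^T

We seek v_1 ∈ ker((A + 3I)^2) \ ker(A + 3I), then set v_{i+1} = (A + 3I) v_i.

One such chain is v_1 = [[0, 1, 0, 0, 0]]^T, v_2 = [[1, 0, 0, 0, 0]]^T. Check: (A + 3I) v_2 = [[0, 0, 0, 0, 0]]^T = 0.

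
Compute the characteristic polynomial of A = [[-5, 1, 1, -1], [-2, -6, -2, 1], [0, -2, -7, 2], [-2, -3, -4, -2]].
χ_A(x) = (x + 5)^4

xI - A = [[x + 5, -1, -1, 1], [2, x + 6, 2, -1], [0, 2, x + 7, -2], [2, 3, 4, x + 2]].

Expanding det(xI - A) along the first row:
det(xI - A) = + (x + 5)·det([[x + 6, 2, -1], [2, x + 7, -2], [3, 4, x + 2]]) - (-1)·det([[2, 2, -1], [0, x + 7, -2], [2, 4, x + 2]]) + (-1)·det([[2, x + 6, -1], [0, 2, -2], [2, 3, x + 2]]) - (1)·det([[2, x + 6, 2], [0, 2, x + 7], [2, 3, 4]]).

Evaluating gives χ_A(x) = x^4 + 20x^3 + 150x^2 + 500x + 625 = (x + 5)^4.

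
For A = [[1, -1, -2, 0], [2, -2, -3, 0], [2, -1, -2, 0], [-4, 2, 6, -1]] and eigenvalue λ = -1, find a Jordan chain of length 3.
v_1 = [[0, 0, 1, 0]]^T, v_2 = [[-2, -3, -1, 6]]^T, v_3 = [[1, 2, 0, -4]]^T

We seek v_1 ∈ ker((A + I)^3) \ ker((A + I)^2), then set v_{i+1} = (A + I) v_i.

One such chain is v_1 = [[0, 0, 1, 0]]^T, v_2 = [[-2, -3, -1, 6]]^T, v_3 = [[1, 2, 0, -4]]^T. Check: (A + I) v_3 = [[0, 0, 0, 0]]^T = 0.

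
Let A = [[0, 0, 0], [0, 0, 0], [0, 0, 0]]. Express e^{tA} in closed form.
e^{tA} = [[1, 0, 0], [0, 1, 0], [0, 0, 1]]

A has Jordan form J = [[0, 0, 0], [0, 0, 0], [0, 0, 0]] with A = PJP^{-1}, so e^{tA} = P e^{tJ} P^{-1}.

For a Jordan block J_k(λ), e^{tJ_k(λ)} = e^{λt} · (I + tN + t^2 N^2/2! + ... + t^{k-1} N^{k-1}/(k-1)!) where N is the nilpotent superdiagonal part.

Assembling the blocks and conjugating back gives the entries of e^{tA} as shown above.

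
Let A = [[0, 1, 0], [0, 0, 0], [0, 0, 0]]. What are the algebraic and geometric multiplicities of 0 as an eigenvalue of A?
algebraic multiplicity 3, geometric multiplicity 2

The characteristic polynomial is x^3, so the factor x appears with exponent 3: the algebraic multiplicity is 3.

rank(A) = 1, so the eigenspace has dimension 3 - 1 = 2: the geometric multiplicity is 2.

Since 2 < 3, A is not diagonalizable.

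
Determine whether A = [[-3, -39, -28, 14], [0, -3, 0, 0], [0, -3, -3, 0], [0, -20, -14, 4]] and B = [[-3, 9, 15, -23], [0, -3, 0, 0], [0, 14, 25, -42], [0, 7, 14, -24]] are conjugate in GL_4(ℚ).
Yes.

Two matrices over a field are similar if and only if they have the same invariant factors.

Both A and B have characteristic polynomial (x - 4)(x + 3)^3 and minimal polynomial (x - 4)(x + 3)^2. Computing further, both have invariant factors x + 3, (x - 4)(x + 3)^2. Hence A and B are similar.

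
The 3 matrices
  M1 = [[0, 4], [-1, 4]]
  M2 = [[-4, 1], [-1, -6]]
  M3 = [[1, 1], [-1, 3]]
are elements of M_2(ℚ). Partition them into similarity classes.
2 classes: {M1, M3}, {M2}

Characteristic polynomials: χ_{M1} = (x - 2)^2, χ_{M2} = (x + 5)^2, χ_{M3} = (x - 2)^2.

{M1, M3}: invariant factors (x - 2)^2.

{M2}: invariant factors (x + 5)^2.

Matrices are similar if and only if their invariant-factor lists agree; the partition into similarity classes is {M1, M3}, {M2}.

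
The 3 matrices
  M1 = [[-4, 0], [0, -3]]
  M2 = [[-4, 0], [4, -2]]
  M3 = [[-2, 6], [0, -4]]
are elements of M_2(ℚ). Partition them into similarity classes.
Characteristic polynomials: χ_{M1} = (x + 3)(x + 4), χ_{M2} = (x + 2)(x + 4), χ_{M3} = (x + 2)(x + 4).

{M1}: invariant factors (x + 3)(x + 4).

{M2, M3}: invariant factors (x + 2)(x + 4).

Matrices are similar if and only if their invariant-factor lists agree; the partition into similarity classes is {M1}, {M2, M3}.

2 classes: {M1}, {M2, M3}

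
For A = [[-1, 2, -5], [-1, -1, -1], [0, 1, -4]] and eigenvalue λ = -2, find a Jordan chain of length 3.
We seek v_1 ∈ ker((A + 2I)^3) \ ker((A + 2I)^2), then set v_{i+1} = (A + 2I) v_i.

One such chain is v_1 = [[0, 2, 1]]^T, v_2 = [[-1, 1, 0]]^T, v_3 = [[1, 2, 1]]^T. Check: (A + 2I) v_3 = [[0, 0, 0]]^T = 0.

v_1 = [[0, 2, 1]]^T, v_2 = [[-1, 1, 0]]^T, v_3 = [[1, 2, 1]]^T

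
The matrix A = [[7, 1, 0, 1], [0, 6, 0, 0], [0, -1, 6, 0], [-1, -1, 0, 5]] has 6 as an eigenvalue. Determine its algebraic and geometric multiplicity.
algebraic multiplicity 4, geometric multiplicity 2

The characteristic polynomial is (x - 6)^4, so the factor x - 6 appears with exponent 4: the algebraic multiplicity is 4.

rank(A - 6I) = 2, so the eigenspace has dimension 4 - 2 = 2: the geometric multiplicity is 2.

Since 2 < 4, A is not diagonalizable.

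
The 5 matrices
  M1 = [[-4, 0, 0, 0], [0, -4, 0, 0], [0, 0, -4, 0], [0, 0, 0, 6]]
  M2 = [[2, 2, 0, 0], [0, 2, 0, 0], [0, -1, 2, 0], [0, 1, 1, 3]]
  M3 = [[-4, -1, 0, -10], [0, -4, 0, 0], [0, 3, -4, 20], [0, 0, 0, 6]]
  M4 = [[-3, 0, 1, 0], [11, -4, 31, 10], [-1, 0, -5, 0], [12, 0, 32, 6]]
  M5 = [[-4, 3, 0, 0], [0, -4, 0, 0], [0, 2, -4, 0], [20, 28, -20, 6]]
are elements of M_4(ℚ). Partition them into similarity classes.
3 classes: {M1}, {M2}, {M3, M4, M5}

Characteristic polynomials: χ_{M1} = (x - 6)(x + 4)^3, χ_{M2} = (x - 3)(x - 2)^3, χ_{M3} = (x - 6)(x + 4)^3, χ_{M4} = (x - 6)(x + 4)^3, χ_{M5} = (x - 6)(x + 4)^3.

{M1}: invariant factors x + 4, x + 4, (x - 6)(x + 4).

{M2}: invariant factors x - 2, (x - 3)(x - 2)^2.

{M3, M4, M5}: invariant factors x + 4, (x - 6)(x + 4)^2.

Matrices are similar if and only if their invariant-factor lists agree; the partition into similarity classes is {M1}, {M2}, {M3, M4, M5}.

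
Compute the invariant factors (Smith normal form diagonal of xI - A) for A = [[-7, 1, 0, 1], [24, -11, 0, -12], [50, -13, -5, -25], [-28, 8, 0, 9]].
x + 5, (x - 1)(x + 5)^2

The Jordan structure of A has elementary divisors (x + 5)^2, (x + 5), (x - 1). Arranging the block sizes at each eigenvalue in decreasing order and taking row products gives the invariant factors.

Invariant factors (smallest first, each dividing the next): x + 5, (x - 1)(x + 5)^2.

Check: the last factor (x - 1)(x + 5)^2 is the minimal polynomial, and the product (x - 1)(x + 5)^3 is the characteristic polynomial.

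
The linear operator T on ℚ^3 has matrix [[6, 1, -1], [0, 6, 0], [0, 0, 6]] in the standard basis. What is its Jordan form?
J = [[6, 1, 0], [0, 6, 0], [0, 0, 6]]

The characteristic polynomial is det(xI - A) = (x - 6)^3, so the eigenvalues are 6 (algebraic multiplicity 3).

For λ = 6: rank(A - 6I) = 1, rank((A - 6I)^2) = 0. The eigenspace has dimension 3 - 1 = 2, so there are 2 Jordan blocks; the rank sequence gives block sizes [2, 1].

Assembling the blocks gives the Jordan form J above.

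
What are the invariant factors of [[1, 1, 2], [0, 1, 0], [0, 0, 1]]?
The Jordan structure of A has elementary divisors (x - 1)^2, (x - 1). Arranging the block sizes at each eigenvalue in decreasing order and taking row products gives the invariant factors.

Invariant factors (smallest first, each dividing the next): x - 1, (x - 1)^2.

Check: the last factor (x - 1)^2 is the minimal polynomial, and the product (x - 1)^3 is the characteristic polynomial.

x - 1, (x - 1)^2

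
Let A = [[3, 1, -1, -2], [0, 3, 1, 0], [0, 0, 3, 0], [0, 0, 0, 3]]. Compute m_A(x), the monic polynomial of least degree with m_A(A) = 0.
m_A(x) = (x - 3)^3

The characteristic polynomial factors as (x - 3)^4. The minimal polynomial is ∏(x - λ)^{k_λ} where k_λ is the size of the largest Jordan block at λ.

For λ = 3: rank(A - 3I) = 2, and the largest Jordan block has size 3 (the smallest k with rank((A - 3I)^k) = rank((A - 3I)^(k+1))).

So m_A(x) = (x - 3)^3.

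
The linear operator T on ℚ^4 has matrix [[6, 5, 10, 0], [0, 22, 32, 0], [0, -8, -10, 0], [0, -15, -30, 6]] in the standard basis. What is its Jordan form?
J = [[6, 1, 0, 0], [0, 6, 0, 0], [0, 0, 6, 0], [0, 0, 0, 6]]

The characteristic polynomial is det(xI - A) = (x - 6)^4, so the eigenvalues are 6 (algebraic multiplicity 4).

For λ = 6: rank(A - 6I) = 1, rank((A - 6I)^2) = 0. The eigenspace has dimension 4 - 1 = 3, so there are 3 Jordan blocks; the rank sequence gives block sizes [2, 1, 1].

Assembling the blocks gives the Jordan form J above.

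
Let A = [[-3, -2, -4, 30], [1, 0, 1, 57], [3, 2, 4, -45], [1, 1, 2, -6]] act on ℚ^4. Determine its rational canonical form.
R = [[0, 0, 0, -15], [1, 0, 0, 12], [0, 1, 0, 3], [0, 0, 1, -5]]

The invariant factors of A (the non-unit diagonal entries of the Smith normal form of xI - A over ℚ[x]) are (x + 5)(x^3 - 3x + 3), each dividing the next. The characteristic polynomial is their product, (x + 5)(x^3 - 3x + 3).

The rational canonical form is the block-diagonal matrix of companion matrices C(f_i):
R = [[0, 0, 0, -15], [1, 0, 0, 12], [0, 1, 0, 3], [0, 0, 1, -5]].

Note the characteristic polynomial does not split into linear factors over ℚ, so A has no Jordan form over ℚ; the rational canonical form exists over any field.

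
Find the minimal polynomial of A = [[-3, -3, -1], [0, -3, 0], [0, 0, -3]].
m_A(x) = (x + 3)^2

The characteristic polynomial factors as (x + 3)^3. The minimal polynomial is ∏(x - λ)^{k_λ} where k_λ is the size of the largest Jordan block at λ.

For λ = -3: rank(A + 3I) = 1, and the largest Jordan block has size 2 (the smallest k with rank((A + 3I)^k) = rank((A + 3I)^(k+1))).

So m_A(x) = (x + 3)^2.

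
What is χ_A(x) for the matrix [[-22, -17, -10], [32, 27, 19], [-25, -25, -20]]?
χ_A(x) = (x + 5)^3

xI - A = [[x + 22, 17, 10], [-32, x - 27, -19], [25, 25, x + 20]].

Expanding det(xI - A) along the first row:
det(xI - A) = + (x + 22)·det([[x - 27, -19], [25, x + 20]]) - (17)·det([[-32, -19], [25, x + 20]]) + (10)·det([[-32, x - 27], [25, 25]]).

Evaluating gives χ_A(x) = x^3 + 15x^2 + 75x + 125 = (x + 5)^3.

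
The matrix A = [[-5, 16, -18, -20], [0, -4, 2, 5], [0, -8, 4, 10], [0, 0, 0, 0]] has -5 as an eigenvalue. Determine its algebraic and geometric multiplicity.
The characteristic polynomial is x^3(x + 5), so the factor x + 5 appears with exponent 1: the algebraic multiplicity is 1.

rank(A + 5I) = 3, so the eigenspace has dimension 4 - 3 = 1: the geometric multiplicity is 1.

algebraic multiplicity 1, geometric multiplicity 1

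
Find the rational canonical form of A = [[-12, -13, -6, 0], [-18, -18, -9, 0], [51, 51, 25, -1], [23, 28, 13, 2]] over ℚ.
The invariant factors of A (the non-unit diagonal entries of the Smith normal form of xI - A over ℚ[x]) are (x + 3)(x^3 - 3), each dividing the next. The characteristic polynomial is their product, (x + 3)(x^3 - 3).

The rational canonical form is the block-diagonal matrix of companion matrices C(f_i):
R = [[0, 0, 0, 9], [1, 0, 0, 3], [0, 1, 0, 0], [0, 0, 1, -3]].

Note the characteristic polynomial does not split into linear factors over ℚ, so A has no Jordan form over ℚ; the rational canonical form exists over any field.

R = [[0, 0, 0, 9], [1, 0, 0, 3], [0, 1, 0, 0], [0, 0, 1, -3]]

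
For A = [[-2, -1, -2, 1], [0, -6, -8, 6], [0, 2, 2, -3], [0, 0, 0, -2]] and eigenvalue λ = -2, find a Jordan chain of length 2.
v_1 = [[2, 1, -2, -2]]^T, v_2 = [[1, 0, 0, 0]]^T

We seek v_1 ∈ ker((A + 2I)^2) \ ker(A + 2I), then set v_{i+1} = (A + 2I) v_i.

One such chain is v_1 = [[2, 1, -2, -2]]^T, v_2 = [[1, 0, 0, 0]]^T. Check: (A + 2I) v_2 = [[0, 0, 0, 0]]^T = 0.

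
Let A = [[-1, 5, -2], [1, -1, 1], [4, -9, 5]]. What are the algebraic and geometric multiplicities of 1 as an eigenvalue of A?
The characteristic polynomial is (x - 1)^3, so the factor x - 1 appears with exponent 3: the algebraic multiplicity is 3.

rank(A - I) = 2, so the eigenspace has dimension 3 - 2 = 1: the geometric multiplicity is 1.

Since 1 < 3, A is not diagonalizable.

algebraic multiplicity 3, geometric multiplicity 1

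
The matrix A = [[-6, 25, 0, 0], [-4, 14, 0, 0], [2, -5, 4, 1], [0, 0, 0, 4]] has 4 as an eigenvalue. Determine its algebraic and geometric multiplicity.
The characteristic polynomial is (x - 4)^4, so the factor x - 4 appears with exponent 4: the algebraic multiplicity is 4.

rank(A - 4I) = 2, so the eigenspace has dimension 4 - 2 = 2: the geometric multiplicity is 2.

Since 2 < 4, A is not diagonalizable.

algebraic multiplicity 4, geometric multiplicity 2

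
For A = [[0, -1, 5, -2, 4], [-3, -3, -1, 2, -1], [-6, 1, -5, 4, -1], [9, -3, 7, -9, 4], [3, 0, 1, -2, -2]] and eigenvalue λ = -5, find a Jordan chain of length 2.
We seek v_1 ∈ ker((A + 5I)^2) \ ker(A + 5I), then set v_{i+1} = (A + 5I) v_i.

One such chain is v_1 = [[1, 0, 0, 1, 0]]^T, v_2 = [[3, -1, -2, 5, 1]]^T. Check: (A + 5I) v_2 = [[0, 0, 0, 0, 0]]^T = 0.

v_1 = [[1, 0, 0, 1, 0]]^T, v_2 = [[3, -1, -2, 5, 1]]^T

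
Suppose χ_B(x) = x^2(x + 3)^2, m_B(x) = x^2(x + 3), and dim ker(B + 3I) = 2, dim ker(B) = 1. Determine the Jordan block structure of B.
λ = -3: algebraic multiplicity 2 (exponent in χ_B), largest block size 1 (exponent in m_B), 2 blocks (geometric multiplicity). These force block sizes [1, 1].
λ = 0: algebraic multiplicity 2 (exponent in χ_B), largest block size 2 (exponent in m_B), 1 block (geometric multiplicity). This forces block sizes [2].

Jordan blocks: (-3, 1), (-3, 1), (0, 2)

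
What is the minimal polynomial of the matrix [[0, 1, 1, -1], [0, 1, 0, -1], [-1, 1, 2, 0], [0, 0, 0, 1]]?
m_A(x) = (x - 1)^2

The characteristic polynomial factors as (x - 1)^4. The minimal polynomial is ∏(x - λ)^{k_λ} where k_λ is the size of the largest Jordan block at λ.

For λ = 1: rank(A - I) = 2, and the largest Jordan block has size 2 (the smallest k with rank((A - I)^k) = rank((A - I)^(k+1))).

So m_A(x) = (x - 1)^2.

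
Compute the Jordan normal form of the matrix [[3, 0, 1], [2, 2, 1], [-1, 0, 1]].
The characteristic polynomial is det(xI - A) = (x - 2)^3, so the eigenvalues are 2 (algebraic multiplicity 3).

For λ = 2: rank(A - 2I) = 2, rank((A - 2I)^2) = 1, rank((A - 2I)^3) = 0. The eigenspace has dimension 3 - 2 = 1, so there is 1 Jordan block; the rank sequence gives block sizes [3].

Assembling the blocks gives the Jordan form J above.

J = [[2, 1, 0], [0, 2, 1], [0, 0, 2]]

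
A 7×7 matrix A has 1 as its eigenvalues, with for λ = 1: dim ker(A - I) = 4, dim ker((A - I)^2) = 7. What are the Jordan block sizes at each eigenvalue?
Jordan blocks: (1, 2), (1, 2), (1, 2), (1, 1)

λ = 1: successive nullity increments [4, 3] count blocks of size ≥ k; block sizes are [2, 2, 2, 1].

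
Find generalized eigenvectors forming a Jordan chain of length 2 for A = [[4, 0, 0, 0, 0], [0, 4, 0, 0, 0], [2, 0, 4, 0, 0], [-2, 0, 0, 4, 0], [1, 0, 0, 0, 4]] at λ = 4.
v_1 = [[1, 2, 0, -1, 0]]^T, v_2 = [[0, 0, 2, -2, 1]]^T

We seek v_1 ∈ ker((A - 4I)^2) \ ker(A - 4I), then set v_{i+1} = (A - 4I) v_i.

One such chain is v_1 = [[1, 2, 0, -1, 0]]^T, v_2 = [[0, 0, 2, -2, 1]]^T. Check: (A - 4I) v_2 = [[0, 0, 0, 0, 0]]^T = 0.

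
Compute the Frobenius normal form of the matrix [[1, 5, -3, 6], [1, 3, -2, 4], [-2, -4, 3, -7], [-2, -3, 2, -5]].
The invariant factors of A (the non-unit diagonal entries of the Smith normal form of xI - A over ℚ[x]) are (x^2 - x - 1)^2, each dividing the next. The characteristic polynomial is their product, (x^2 - x - 1)^2.

The rational canonical form is the block-diagonal matrix of companion matrices C(f_i):
R = [[0, 0, 0, -1], [1, 0, 0, -2], [0, 1, 0, 1], [0, 0, 1, 2]].

Note the characteristic polynomial does not split into linear factors over ℚ, so A has no Jordan form over ℚ; the rational canonical form exists over any field.

R = [[0, 0, 0, -1], [1, 0, 0, -2], [0, 1, 0, 1], [0, 0, 1, 2]]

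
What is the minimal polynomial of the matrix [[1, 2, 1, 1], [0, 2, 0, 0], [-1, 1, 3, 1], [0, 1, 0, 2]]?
m_A(x) = (x - 2)^2

The characteristic polynomial factors as (x - 2)^4. The minimal polynomial is ∏(x - λ)^{k_λ} where k_λ is the size of the largest Jordan block at λ.

For λ = 2: rank(A - 2I) = 2, and the largest Jordan block has size 2 (the smallest k with rank((A - 2I)^k) = rank((A - 2I)^(k+1))).

So m_A(x) = (x - 2)^2.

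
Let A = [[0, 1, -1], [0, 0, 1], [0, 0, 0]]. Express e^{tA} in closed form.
A has Jordan form J = [[0, 1, 0], [0, 0, 1], [0, 0, 0]] with A = PJP^{-1}, so e^{tA} = P e^{tJ} P^{-1}.

For a Jordan block J_k(λ), e^{tJ_k(λ)} = e^{λt} · (I + tN + t^2 N^2/2! + ... + t^{k-1} N^{k-1}/(k-1)!) where N is the nilpotent superdiagonal part.

Assembling the blocks and conjugating back gives the entries of e^{tA} as shown above.

e^{tA} = [[1, t, t*(t - 2)/2], [0, 1, t], [0, 0, 1]]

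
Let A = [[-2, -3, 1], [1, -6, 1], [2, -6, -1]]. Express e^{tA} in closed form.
e^{tA} = [[(t + 1)*e^{-3*t}, -3*t*e^{-3*t}, t*e^{-3*t}], [t*e^{-3*t}, (1 - 3*t)*e^{-3*t}, t*e^{-3*t}], [2*t*e^{-3*t}, -6*t*e^{-3*t}, (2*t + 1)*e^{-3*t}]]

A has Jordan form J = [[-3, 1, 0], [0, -3, 0], [0, 0, -3]] with A = PJP^{-1}, so e^{tA} = P e^{tJ} P^{-1}.

For a Jordan block J_k(λ), e^{tJ_k(λ)} = e^{λt} · (I + tN + t^2 N^2/2! + ... + t^{k-1} N^{k-1}/(k-1)!) where N is the nilpotent superdiagonal part.

Assembling the blocks and conjugating back gives the entries of e^{tA} as shown above.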